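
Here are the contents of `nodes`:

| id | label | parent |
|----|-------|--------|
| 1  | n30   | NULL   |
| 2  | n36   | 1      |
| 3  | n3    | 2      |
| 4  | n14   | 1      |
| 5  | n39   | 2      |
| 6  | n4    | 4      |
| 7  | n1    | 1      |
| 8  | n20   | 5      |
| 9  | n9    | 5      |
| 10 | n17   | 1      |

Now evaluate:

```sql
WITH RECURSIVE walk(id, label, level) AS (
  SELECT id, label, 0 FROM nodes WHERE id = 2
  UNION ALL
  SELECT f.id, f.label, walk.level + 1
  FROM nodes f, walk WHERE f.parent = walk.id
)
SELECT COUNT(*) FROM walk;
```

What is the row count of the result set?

Base: id=2 (n36) at level 0.
Iteration 1: rows with parent in {2} -> n3 (id 3, level 1), n39 (id 5, level 1).
Iteration 2: rows with parent in {3,5} -> n20 (id 8, level 2), n9 (id 9, level 2).
Iteration 3: no rows with parent in {8,9}; recursion stops.
Total rows emitted: 5.

5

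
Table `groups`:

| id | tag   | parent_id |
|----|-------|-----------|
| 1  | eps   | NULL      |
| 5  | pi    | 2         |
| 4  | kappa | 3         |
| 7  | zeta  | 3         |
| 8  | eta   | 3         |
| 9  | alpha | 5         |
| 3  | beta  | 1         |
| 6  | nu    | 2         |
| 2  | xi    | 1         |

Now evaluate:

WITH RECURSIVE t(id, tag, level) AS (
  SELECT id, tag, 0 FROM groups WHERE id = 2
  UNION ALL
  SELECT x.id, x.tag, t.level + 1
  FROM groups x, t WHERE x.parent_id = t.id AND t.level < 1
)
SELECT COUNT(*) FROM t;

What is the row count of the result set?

3

Base: id=2 (xi) at level 0.
Iteration 1: rows with parent_id in {2} -> pi (id 5, level 1), nu (id 6, level 1).
Iteration 2: level < 1 fails for all current rows; recursion stops.
Total rows emitted: 3.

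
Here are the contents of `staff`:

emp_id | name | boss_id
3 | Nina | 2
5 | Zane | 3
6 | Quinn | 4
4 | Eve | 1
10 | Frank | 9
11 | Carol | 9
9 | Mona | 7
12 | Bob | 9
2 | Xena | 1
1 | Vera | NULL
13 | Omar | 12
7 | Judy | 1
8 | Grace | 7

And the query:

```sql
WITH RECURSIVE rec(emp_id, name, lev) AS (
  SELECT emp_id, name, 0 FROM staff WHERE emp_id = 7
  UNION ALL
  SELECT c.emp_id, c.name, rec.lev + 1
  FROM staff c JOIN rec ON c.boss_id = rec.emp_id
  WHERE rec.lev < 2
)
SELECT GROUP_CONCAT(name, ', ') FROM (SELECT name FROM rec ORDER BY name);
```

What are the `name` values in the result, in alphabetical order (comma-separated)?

Base: emp_id=7 (Judy) at lev 0.
Iteration 1: rows with boss_id in {7} -> Grace (id 8, lev 1), Mona (id 9, lev 1).
Iteration 2: rows with boss_id in {8,9} -> Frank (id 10, lev 2), Carol (id 11, lev 2), Bob (id 12, lev 2).
Iteration 3: lev < 2 fails for all current rows; recursion stops.

Bob, Carol, Frank, Grace, Judy, Mona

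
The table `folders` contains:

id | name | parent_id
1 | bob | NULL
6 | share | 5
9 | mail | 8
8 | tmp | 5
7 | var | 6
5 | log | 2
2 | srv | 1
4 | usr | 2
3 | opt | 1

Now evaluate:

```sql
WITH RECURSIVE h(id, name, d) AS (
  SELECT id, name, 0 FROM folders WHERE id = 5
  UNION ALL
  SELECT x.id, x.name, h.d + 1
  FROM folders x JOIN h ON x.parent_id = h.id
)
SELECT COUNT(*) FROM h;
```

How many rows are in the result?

5

Base: id=5 (log) at d 0.
Iteration 1: rows with parent_id in {5} -> share (id 6, d 1), tmp (id 8, d 1).
Iteration 2: rows with parent_id in {6,8} -> var (id 7, d 2), mail (id 9, d 2).
Iteration 3: no rows with parent_id in {7,9}; recursion stops.
Total rows emitted: 5.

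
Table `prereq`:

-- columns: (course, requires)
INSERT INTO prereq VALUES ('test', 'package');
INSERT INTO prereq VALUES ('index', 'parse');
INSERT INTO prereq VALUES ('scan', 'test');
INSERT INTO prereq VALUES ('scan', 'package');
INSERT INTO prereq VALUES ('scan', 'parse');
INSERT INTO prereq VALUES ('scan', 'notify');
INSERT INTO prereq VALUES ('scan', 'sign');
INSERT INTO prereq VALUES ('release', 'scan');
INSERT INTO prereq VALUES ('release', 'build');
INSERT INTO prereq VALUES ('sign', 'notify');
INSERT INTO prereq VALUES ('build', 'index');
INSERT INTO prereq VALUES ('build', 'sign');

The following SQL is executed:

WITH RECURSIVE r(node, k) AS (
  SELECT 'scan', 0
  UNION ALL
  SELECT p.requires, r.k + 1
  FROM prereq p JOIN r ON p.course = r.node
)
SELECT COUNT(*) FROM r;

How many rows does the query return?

Base: (scan, k=0).
Iteration 1: edges from {scan} -> (notify, k=1), (package, k=1), (parse, k=1), (sign, k=1), (test, k=1).
Iteration 2: edges from {notify,package,parse,sign,test} -> (notify, k=2), (package, k=2).
Iteration 3: no outgoing edges from {notify,package}; recursion stops.
Total rows emitted: 8.

8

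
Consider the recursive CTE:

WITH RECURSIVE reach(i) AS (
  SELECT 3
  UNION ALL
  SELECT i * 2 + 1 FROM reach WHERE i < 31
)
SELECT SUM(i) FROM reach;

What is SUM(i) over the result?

Base: i=3.
Iteration 1: 3 < 31 holds -> i = 3 * 2 + 1 = 7.
Iteration 2: 7 < 31 holds -> i = 7 * 2 + 1 = 15.
Iteration 3: 15 < 31 holds -> i = 15 * 2 + 1 = 31.
Iteration 4: 31 < 31 fails; recursion stops.
SUM(i) = 3 + 7 + 15 + 31 = 56.

56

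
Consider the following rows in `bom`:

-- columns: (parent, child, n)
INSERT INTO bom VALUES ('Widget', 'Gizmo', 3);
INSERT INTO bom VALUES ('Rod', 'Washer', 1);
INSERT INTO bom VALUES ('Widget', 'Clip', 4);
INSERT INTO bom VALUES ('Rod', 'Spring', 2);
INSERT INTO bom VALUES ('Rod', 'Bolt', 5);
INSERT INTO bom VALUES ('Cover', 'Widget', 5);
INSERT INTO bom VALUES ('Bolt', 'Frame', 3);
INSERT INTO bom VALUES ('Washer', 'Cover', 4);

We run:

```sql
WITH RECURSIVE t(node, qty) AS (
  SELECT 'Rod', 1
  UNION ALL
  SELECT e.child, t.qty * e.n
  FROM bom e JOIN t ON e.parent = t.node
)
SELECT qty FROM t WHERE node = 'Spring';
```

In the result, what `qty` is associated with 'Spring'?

2

Base: (Rod, qty=1).
Iteration 1: components of {Rod} -> Bolt = 1*5 = 5, Spring = 1*2 = 2, Washer = 1*1 = 1.
Iteration 2: components of {Bolt,Spring,Washer} -> Cover = 1*4 = 4, Frame = 5*3 = 15.
Iteration 3: components of {Cover,Frame} -> Widget = 4*5 = 20.
Iteration 4: components of {Widget} -> Clip = 20*4 = 80, Gizmo = 20*3 = 60.
Iteration 5: no further components; recursion stops.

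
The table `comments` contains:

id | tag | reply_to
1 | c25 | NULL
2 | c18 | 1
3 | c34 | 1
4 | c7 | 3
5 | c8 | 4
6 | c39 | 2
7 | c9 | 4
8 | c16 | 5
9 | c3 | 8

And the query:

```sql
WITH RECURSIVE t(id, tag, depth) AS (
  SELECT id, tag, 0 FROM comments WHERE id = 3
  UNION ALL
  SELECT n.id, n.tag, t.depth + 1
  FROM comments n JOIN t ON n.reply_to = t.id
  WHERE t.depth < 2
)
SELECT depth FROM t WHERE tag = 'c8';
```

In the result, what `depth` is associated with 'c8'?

Base: id=3 (c34) at depth 0.
Iteration 1: rows with reply_to in {3} -> c7 (id 4, depth 1).
Iteration 2: rows with reply_to in {4} -> c8 (id 5, depth 2), c9 (id 7, depth 2).
Iteration 3: depth < 2 fails for all current rows; recursion stops.

2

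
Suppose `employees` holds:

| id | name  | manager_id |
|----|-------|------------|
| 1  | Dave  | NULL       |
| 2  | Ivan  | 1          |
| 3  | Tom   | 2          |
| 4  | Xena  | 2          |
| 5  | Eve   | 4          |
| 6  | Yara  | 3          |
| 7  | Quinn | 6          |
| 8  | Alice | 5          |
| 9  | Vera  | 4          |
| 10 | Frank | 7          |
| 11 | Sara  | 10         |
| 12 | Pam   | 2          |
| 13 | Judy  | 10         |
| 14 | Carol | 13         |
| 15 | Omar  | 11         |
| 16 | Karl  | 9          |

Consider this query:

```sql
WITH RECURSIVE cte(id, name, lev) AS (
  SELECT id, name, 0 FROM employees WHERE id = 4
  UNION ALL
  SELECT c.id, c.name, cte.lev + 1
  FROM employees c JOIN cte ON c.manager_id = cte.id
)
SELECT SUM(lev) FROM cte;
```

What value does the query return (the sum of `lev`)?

6

Base: id=4 (Xena) at lev 0.
Iteration 1: rows with manager_id in {4} -> Eve (id 5, lev 1), Vera (id 9, lev 1).
Iteration 2: rows with manager_id in {5,9} -> Alice (id 8, lev 2), Karl (id 16, lev 2).
Iteration 3: no rows with manager_id in {8,16}; recursion stops.
SUM(lev) = 0 + 1 + 1 + 2 + 2 = 6.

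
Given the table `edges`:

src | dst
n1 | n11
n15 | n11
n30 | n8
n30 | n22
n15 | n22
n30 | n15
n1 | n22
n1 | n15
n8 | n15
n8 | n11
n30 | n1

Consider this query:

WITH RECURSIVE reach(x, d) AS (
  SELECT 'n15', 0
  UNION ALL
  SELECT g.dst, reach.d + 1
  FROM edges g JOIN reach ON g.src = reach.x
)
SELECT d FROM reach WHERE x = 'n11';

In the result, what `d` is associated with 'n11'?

1

Base: (n15, d=0).
Iteration 1: edges from {n15} -> (n11, d=1), (n22, d=1).
Iteration 2: no outgoing edges from {n11,n22}; recursion stops.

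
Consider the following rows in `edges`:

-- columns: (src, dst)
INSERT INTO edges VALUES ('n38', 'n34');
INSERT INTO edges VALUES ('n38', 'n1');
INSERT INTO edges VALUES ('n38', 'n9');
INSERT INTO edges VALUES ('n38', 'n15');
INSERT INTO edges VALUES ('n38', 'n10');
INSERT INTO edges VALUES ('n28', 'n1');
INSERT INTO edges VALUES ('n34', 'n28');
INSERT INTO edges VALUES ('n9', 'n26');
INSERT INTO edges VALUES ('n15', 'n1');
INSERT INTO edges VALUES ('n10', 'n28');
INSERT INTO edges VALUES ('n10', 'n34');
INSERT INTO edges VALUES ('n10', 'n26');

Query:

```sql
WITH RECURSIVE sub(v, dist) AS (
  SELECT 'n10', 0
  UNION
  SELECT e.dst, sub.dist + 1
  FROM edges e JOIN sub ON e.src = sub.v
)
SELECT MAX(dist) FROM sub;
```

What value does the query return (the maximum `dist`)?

Base: (n10, dist=0).
Iteration 1: edges from {n10} -> (n26, dist=1), (n28, dist=1), (n34, dist=1).
Iteration 2: edges from {n26,n28,n34} -> (n1, dist=2), (n28, dist=2).
Iteration 3: edges from {n1,n28} -> (n1, dist=3).
Iteration 4: no outgoing edges from {n1}; recursion stops.
dist values: 0, 1, 1, 1, 2, 2, 3; the maximum is 3.

3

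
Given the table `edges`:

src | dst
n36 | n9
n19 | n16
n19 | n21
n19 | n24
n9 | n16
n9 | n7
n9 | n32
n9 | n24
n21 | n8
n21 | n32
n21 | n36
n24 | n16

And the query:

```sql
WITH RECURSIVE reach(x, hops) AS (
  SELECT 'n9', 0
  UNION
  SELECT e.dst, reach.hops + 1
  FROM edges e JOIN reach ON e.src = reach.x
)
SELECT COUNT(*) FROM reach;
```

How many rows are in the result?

6

Base: (n9, hops=0).
Iteration 1: edges from {n9} -> (n16, hops=1), (n24, hops=1), (n32, hops=1), (n7, hops=1).
Iteration 2: edges from {n16,n24,n32,n7} -> (n16, hops=2).
Iteration 3: no outgoing edges from {n16}; recursion stops.
Total rows emitted: 6.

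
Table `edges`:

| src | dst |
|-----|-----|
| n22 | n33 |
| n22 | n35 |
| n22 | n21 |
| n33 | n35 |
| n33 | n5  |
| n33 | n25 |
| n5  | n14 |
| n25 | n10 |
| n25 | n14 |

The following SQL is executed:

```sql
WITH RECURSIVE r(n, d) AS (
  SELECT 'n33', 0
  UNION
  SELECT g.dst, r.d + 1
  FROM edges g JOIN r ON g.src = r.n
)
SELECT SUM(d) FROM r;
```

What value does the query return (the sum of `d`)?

Base: (n33, d=0).
Iteration 1: edges from {n33} -> (n25, d=1), (n35, d=1), (n5, d=1).
Iteration 2: edges from {n25,n35,n5} -> (n10, d=2), (n14, d=2). [UNION drops 1 duplicate row(s)]
Iteration 3: no outgoing edges from {n10,n14}; recursion stops.
SUM(d) = 0 + 1 + 1 + 1 + 2 + 2 = 7.

7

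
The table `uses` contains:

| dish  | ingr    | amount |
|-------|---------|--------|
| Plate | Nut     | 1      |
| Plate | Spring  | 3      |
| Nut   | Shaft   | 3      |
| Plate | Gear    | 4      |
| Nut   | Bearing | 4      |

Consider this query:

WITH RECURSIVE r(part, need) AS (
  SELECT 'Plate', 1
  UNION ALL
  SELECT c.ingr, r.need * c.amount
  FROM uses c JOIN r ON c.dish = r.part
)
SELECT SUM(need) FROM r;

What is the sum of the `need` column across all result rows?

Base: (Plate, need=1).
Iteration 1: components of {Plate} -> Gear = 1*4 = 4, Nut = 1*1 = 1, Spring = 1*3 = 3.
Iteration 2: components of {Gear,Nut,Spring} -> Bearing = 1*4 = 4, Shaft = 1*3 = 3.
Iteration 3: no further components; recursion stops.
SUM(need) = 1 + 1 + 3 + 4 + 3 + 4 = 16.

16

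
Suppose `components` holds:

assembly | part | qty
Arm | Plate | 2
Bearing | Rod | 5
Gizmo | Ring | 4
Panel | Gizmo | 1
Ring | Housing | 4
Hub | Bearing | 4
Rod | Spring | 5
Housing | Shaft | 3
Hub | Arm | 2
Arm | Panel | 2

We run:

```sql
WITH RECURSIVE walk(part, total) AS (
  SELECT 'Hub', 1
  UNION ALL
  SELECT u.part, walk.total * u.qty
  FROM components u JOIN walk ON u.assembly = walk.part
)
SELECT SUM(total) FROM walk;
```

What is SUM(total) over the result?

411

Base: (Hub, total=1).
Iteration 1: components of {Hub} -> Arm = 1*2 = 2, Bearing = 1*4 = 4.
Iteration 2: components of {Arm,Bearing} -> Panel = 2*2 = 4, Plate = 2*2 = 4, Rod = 4*5 = 20.
Iteration 3: components of {Panel,Plate,Rod} -> Gizmo = 4*1 = 4, Spring = 20*5 = 100.
Iteration 4: components of {Gizmo,Spring} -> Ring = 4*4 = 16.
Iteration 5: components of {Ring} -> Housing = 16*4 = 64.
Iteration 6: components of {Housing} -> Shaft = 64*3 = 192.
Iteration 7: no further components; recursion stops.
SUM(total) = 1 + 2 + 4 + 4 + 4 + 20 + 4 + 100 + 16 + 64 + 192 = 411.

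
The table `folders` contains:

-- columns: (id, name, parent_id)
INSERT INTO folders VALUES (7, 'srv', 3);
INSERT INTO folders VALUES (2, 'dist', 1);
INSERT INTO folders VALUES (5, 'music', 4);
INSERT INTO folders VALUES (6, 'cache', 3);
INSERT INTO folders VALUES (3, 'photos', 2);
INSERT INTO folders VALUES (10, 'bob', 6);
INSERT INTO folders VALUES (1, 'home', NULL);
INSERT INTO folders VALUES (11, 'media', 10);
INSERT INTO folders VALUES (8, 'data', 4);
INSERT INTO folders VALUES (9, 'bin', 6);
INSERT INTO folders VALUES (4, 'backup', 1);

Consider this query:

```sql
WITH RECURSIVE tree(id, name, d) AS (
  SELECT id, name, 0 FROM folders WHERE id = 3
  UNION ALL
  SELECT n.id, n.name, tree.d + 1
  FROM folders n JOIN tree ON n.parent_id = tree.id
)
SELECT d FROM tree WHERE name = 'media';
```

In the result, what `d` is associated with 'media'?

Base: id=3 (photos) at d 0.
Iteration 1: rows with parent_id in {3} -> cache (id 6, d 1), srv (id 7, d 1).
Iteration 2: rows with parent_id in {6,7} -> bin (id 9, d 2), bob (id 10, d 2).
Iteration 3: rows with parent_id in {9,10} -> media (id 11, d 3).
Iteration 4: no rows with parent_id in {11}; recursion stops.

3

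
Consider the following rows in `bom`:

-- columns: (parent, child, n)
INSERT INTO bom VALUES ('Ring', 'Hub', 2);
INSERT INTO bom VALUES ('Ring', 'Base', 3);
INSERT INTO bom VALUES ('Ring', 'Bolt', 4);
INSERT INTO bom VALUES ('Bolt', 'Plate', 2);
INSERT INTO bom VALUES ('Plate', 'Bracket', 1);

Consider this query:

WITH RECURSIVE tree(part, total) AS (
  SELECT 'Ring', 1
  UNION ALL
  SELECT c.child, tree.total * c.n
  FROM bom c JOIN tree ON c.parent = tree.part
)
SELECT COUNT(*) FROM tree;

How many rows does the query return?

6

Base: (Ring, total=1).
Iteration 1: components of {Ring} -> Base = 1*3 = 3, Bolt = 1*4 = 4, Hub = 1*2 = 2.
Iteration 2: components of {Base,Bolt,Hub} -> Plate = 4*2 = 8.
Iteration 3: components of {Plate} -> Bracket = 8*1 = 8.
Iteration 4: no further components; recursion stops.
Total rows emitted: 6.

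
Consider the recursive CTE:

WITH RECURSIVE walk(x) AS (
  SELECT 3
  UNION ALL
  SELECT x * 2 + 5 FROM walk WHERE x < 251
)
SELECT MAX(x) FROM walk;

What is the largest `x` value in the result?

Base: x=3.
Iteration 1: 3 < 251 holds -> x = 3 * 2 + 5 = 11.
Iteration 2: 11 < 251 holds -> x = 11 * 2 + 5 = 27.
Iteration 3: 27 < 251 holds -> x = 27 * 2 + 5 = 59.
Iteration 4: 59 < 251 holds -> x = 59 * 2 + 5 = 123.
Iteration 5: 123 < 251 holds -> x = 123 * 2 + 5 = 251.
Iteration 6: 251 < 251 fails; recursion stops.
x values: 3, 11, 27, 59, 123, 251; the maximum is 251.

251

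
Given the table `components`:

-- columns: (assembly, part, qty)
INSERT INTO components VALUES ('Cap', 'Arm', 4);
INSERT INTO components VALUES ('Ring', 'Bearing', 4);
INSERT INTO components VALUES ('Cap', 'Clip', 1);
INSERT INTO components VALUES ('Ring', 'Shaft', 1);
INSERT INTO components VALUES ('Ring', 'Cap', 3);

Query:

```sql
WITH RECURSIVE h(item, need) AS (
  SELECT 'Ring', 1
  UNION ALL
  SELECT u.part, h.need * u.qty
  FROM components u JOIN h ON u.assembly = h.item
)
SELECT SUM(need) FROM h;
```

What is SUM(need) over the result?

24

Base: (Ring, need=1).
Iteration 1: components of {Ring} -> Bearing = 1*4 = 4, Cap = 1*3 = 3, Shaft = 1*1 = 1.
Iteration 2: components of {Bearing,Cap,Shaft} -> Arm = 3*4 = 12, Clip = 3*1 = 3.
Iteration 3: no further components; recursion stops.
SUM(need) = 1 + 3 + 4 + 1 + 12 + 3 = 24.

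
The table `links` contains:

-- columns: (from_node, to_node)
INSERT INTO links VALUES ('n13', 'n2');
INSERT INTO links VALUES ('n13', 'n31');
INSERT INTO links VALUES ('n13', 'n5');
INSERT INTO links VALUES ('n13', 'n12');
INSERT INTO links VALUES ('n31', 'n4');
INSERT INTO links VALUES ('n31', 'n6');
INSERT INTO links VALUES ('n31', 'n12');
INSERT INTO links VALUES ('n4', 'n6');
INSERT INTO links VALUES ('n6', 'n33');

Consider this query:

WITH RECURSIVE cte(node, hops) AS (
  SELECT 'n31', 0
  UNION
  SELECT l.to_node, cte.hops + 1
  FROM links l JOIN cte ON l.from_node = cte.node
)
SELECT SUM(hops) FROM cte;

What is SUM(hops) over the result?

10

Base: (n31, hops=0).
Iteration 1: edges from {n31} -> (n12, hops=1), (n4, hops=1), (n6, hops=1).
Iteration 2: edges from {n12,n4,n6} -> (n33, hops=2), (n6, hops=2).
Iteration 3: edges from {n33,n6} -> (n33, hops=3).
Iteration 4: no outgoing edges from {n33}; recursion stops.
SUM(hops) = 0 + 1 + 1 + 1 + 2 + 2 + 3 = 10.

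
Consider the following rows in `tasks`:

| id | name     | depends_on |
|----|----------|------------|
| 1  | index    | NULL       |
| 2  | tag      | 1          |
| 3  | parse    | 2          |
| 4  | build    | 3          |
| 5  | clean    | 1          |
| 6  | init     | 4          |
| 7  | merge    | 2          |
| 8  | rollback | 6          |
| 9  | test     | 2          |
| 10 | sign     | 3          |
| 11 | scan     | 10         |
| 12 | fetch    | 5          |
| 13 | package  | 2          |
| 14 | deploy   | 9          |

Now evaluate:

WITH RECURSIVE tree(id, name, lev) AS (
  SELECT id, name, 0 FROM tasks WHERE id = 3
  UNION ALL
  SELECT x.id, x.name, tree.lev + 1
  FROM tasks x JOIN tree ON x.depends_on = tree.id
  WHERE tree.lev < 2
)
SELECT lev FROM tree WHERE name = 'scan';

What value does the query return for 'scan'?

Base: id=3 (parse) at lev 0.
Iteration 1: rows with depends_on in {3} -> build (id 4, lev 1), sign (id 10, lev 1).
Iteration 2: rows with depends_on in {4,10} -> init (id 6, lev 2), scan (id 11, lev 2).
Iteration 3: lev < 2 fails for all current rows; recursion stops.

2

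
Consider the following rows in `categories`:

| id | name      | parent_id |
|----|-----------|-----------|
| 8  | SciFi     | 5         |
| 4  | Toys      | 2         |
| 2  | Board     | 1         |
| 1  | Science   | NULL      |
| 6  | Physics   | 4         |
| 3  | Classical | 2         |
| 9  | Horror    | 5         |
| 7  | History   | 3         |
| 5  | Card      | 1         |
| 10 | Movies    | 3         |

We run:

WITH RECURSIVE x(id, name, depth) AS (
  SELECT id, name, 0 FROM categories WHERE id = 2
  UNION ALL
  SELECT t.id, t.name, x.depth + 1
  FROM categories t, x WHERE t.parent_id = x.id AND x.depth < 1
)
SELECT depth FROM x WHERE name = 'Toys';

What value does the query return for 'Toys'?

1

Base: id=2 (Board) at depth 0.
Iteration 1: rows with parent_id in {2} -> Classical (id 3, depth 1), Toys (id 4, depth 1).
Iteration 2: depth < 1 fails for all current rows; recursion stops.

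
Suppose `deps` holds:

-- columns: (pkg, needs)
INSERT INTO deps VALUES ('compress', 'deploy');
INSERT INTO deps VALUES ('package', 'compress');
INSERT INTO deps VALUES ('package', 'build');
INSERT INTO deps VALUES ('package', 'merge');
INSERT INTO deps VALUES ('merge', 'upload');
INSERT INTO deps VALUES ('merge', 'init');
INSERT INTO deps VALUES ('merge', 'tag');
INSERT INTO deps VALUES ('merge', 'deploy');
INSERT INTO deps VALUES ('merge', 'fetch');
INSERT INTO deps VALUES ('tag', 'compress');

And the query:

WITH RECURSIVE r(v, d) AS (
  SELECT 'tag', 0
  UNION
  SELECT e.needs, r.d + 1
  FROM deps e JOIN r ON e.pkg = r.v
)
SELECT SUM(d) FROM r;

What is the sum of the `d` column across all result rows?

3

Base: (tag, d=0).
Iteration 1: edges from {tag} -> (compress, d=1).
Iteration 2: edges from {compress} -> (deploy, d=2).
Iteration 3: no outgoing edges from {deploy}; recursion stops.
SUM(d) = 0 + 1 + 2 = 3.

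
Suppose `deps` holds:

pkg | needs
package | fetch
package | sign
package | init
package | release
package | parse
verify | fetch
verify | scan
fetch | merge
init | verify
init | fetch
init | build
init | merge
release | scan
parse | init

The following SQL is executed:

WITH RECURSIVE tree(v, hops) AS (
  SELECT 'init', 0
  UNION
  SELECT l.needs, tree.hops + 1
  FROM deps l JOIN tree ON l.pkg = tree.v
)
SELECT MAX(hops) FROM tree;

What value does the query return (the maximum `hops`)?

3

Base: (init, hops=0).
Iteration 1: edges from {init} -> (build, hops=1), (fetch, hops=1), (merge, hops=1), (verify, hops=1).
Iteration 2: edges from {build,fetch,merge,verify} -> (fetch, hops=2), (merge, hops=2), (scan, hops=2).
Iteration 3: edges from {fetch,merge,scan} -> (merge, hops=3).
Iteration 4: no outgoing edges from {merge}; recursion stops.
hops values: 0, 1, 1, 1, 1, 2, 2, 2, 3; the maximum is 3.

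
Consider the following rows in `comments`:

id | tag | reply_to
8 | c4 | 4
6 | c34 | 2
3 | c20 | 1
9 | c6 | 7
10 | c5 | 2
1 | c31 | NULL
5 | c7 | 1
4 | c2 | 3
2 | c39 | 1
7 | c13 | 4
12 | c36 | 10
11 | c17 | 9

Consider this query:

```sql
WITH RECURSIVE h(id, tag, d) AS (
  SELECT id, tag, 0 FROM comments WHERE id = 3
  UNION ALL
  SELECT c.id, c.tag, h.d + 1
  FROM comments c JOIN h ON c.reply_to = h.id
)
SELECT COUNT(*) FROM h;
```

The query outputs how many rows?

6

Base: id=3 (c20) at d 0.
Iteration 1: rows with reply_to in {3} -> c2 (id 4, d 1).
Iteration 2: rows with reply_to in {4} -> c13 (id 7, d 2), c4 (id 8, d 2).
Iteration 3: rows with reply_to in {7,8} -> c6 (id 9, d 3).
Iteration 4: rows with reply_to in {9} -> c17 (id 11, d 4).
Iteration 5: no rows with reply_to in {11}; recursion stops.
Total rows emitted: 6.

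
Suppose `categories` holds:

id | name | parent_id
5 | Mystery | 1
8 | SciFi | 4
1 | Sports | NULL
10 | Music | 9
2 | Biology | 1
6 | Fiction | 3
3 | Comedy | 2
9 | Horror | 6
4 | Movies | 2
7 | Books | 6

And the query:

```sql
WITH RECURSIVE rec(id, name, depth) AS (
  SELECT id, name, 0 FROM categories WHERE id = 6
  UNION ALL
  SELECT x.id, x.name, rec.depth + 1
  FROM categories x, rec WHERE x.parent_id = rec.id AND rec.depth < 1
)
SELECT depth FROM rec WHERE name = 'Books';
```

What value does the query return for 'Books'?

1

Base: id=6 (Fiction) at depth 0.
Iteration 1: rows with parent_id in {6} -> Books (id 7, depth 1), Horror (id 9, depth 1).
Iteration 2: depth < 1 fails for all current rows; recursion stops.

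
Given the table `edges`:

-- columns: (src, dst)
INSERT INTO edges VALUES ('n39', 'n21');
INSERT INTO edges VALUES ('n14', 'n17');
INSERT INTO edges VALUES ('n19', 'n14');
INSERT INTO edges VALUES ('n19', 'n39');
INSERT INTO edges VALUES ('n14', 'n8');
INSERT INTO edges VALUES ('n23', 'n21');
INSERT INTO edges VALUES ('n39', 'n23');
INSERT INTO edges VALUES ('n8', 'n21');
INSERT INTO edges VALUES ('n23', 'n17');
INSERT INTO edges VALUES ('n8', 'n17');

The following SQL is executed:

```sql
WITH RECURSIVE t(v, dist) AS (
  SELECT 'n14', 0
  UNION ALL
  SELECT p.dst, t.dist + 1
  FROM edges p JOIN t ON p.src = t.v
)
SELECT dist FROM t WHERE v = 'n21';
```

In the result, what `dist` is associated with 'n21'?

Base: (n14, dist=0).
Iteration 1: edges from {n14} -> (n17, dist=1), (n8, dist=1).
Iteration 2: edges from {n17,n8} -> (n17, dist=2), (n21, dist=2).
Iteration 3: no outgoing edges from {n17,n21}; recursion stops.

2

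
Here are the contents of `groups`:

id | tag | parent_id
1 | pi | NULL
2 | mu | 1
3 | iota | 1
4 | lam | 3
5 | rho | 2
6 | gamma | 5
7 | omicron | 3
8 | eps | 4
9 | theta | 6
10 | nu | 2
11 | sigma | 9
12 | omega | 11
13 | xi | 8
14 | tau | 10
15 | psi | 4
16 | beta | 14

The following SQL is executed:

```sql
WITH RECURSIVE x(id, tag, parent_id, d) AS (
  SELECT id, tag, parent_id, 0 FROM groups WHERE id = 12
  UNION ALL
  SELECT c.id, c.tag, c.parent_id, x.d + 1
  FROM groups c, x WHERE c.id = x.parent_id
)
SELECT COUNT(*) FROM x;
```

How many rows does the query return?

Base: id=12 (omega), parent_id=11, d 0.
Iteration 1: join on id=11 -> sigma (id 11, parent_id=9, d 1).
Iteration 2: join on id=9 -> theta (id 9, parent_id=6, d 2).
Iteration 3: join on id=6 -> gamma (id 6, parent_id=5, d 3).
Iteration 4: join on id=5 -> rho (id 5, parent_id=2, d 4).
Iteration 5: join on id=2 -> mu (id 2, parent_id=1, d 5).
Iteration 6: join on id=1 -> pi (id 1, parent_id=NULL, d 6).
Iteration 7: parent_id is NULL; no match; recursion stops.
Total rows emitted: 7.

7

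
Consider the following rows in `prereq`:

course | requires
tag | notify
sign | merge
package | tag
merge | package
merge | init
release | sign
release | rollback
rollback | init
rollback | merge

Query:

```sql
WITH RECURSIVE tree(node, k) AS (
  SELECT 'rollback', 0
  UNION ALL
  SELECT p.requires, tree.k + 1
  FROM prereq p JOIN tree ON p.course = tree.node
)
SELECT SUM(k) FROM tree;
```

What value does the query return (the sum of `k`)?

Base: (rollback, k=0).
Iteration 1: edges from {rollback} -> (init, k=1), (merge, k=1).
Iteration 2: edges from {init,merge} -> (init, k=2), (package, k=2).
Iteration 3: edges from {init,package} -> (tag, k=3).
Iteration 4: edges from {tag} -> (notify, k=4).
Iteration 5: no outgoing edges from {notify}; recursion stops.
SUM(k) = 0 + 1 + 1 + 2 + 2 + 3 + 4 = 13.

13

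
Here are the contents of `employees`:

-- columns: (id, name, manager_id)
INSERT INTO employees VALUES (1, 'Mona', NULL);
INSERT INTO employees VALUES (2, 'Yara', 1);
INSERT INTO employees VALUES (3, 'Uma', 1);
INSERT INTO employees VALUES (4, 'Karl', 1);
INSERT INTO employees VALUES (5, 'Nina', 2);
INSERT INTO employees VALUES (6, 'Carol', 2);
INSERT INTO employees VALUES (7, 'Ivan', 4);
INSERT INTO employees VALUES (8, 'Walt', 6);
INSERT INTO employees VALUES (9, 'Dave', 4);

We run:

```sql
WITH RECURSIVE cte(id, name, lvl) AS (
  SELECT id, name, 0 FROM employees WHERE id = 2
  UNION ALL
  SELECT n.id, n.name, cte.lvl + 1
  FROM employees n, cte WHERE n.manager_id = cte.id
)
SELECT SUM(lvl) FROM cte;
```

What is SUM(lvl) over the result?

4

Base: id=2 (Yara) at lvl 0.
Iteration 1: rows with manager_id in {2} -> Nina (id 5, lvl 1), Carol (id 6, lvl 1).
Iteration 2: rows with manager_id in {5,6} -> Walt (id 8, lvl 2).
Iteration 3: no rows with manager_id in {8}; recursion stops.
SUM(lvl) = 0 + 1 + 1 + 2 = 4.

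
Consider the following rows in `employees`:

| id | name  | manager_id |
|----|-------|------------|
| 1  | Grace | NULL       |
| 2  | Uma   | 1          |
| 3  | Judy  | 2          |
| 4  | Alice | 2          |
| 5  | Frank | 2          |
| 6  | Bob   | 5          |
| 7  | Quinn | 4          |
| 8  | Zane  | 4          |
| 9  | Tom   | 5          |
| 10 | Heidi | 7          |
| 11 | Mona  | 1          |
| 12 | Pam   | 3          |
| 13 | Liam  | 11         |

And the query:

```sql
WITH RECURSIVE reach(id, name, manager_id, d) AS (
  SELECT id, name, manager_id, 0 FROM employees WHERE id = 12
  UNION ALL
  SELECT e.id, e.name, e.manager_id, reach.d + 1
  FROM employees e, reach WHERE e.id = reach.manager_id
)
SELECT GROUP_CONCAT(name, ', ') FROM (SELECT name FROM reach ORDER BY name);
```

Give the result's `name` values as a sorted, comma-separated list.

Grace, Judy, Pam, Uma

Base: id=12 (Pam), manager_id=3, d 0.
Iteration 1: join on id=3 -> Judy (id 3, manager_id=2, d 1).
Iteration 2: join on id=2 -> Uma (id 2, manager_id=1, d 2).
Iteration 3: join on id=1 -> Grace (id 1, manager_id=NULL, d 3).
Iteration 4: manager_id is NULL; no match; recursion stops.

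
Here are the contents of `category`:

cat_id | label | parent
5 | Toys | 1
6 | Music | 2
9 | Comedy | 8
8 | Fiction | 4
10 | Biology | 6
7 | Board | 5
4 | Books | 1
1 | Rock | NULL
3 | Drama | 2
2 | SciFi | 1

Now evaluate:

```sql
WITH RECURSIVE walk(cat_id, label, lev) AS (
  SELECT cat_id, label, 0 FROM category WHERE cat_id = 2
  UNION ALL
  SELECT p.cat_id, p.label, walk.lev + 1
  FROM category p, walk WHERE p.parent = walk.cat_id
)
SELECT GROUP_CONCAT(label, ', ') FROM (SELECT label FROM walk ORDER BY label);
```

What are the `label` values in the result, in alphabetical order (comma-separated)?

Base: cat_id=2 (SciFi) at lev 0.
Iteration 1: rows with parent in {2} -> Drama (id 3, lev 1), Music (id 6, lev 1).
Iteration 2: rows with parent in {3,6} -> Biology (id 10, lev 2).
Iteration 3: no rows with parent in {10}; recursion stops.

Biology, Drama, Music, SciFi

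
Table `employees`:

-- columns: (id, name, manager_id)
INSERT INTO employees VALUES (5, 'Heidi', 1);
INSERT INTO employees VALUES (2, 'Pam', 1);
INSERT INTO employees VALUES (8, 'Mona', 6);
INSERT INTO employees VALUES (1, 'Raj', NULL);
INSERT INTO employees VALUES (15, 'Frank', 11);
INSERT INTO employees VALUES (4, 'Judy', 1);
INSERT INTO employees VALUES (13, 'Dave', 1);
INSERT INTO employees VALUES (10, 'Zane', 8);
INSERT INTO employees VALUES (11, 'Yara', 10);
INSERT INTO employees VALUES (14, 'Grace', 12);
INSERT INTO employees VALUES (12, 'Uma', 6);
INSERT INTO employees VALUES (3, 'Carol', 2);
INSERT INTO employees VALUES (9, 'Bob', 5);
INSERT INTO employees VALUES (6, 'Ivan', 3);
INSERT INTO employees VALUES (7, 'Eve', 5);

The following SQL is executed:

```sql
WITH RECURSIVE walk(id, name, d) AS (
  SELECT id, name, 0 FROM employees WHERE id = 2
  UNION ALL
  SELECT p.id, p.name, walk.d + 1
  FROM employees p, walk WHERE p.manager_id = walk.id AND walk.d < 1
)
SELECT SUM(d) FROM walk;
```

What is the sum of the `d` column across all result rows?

1

Base: id=2 (Pam) at d 0.
Iteration 1: rows with manager_id in {2} -> Carol (id 3, d 1).
Iteration 2: d < 1 fails for all current rows; recursion stops.
SUM(d) = 0 + 1 = 1.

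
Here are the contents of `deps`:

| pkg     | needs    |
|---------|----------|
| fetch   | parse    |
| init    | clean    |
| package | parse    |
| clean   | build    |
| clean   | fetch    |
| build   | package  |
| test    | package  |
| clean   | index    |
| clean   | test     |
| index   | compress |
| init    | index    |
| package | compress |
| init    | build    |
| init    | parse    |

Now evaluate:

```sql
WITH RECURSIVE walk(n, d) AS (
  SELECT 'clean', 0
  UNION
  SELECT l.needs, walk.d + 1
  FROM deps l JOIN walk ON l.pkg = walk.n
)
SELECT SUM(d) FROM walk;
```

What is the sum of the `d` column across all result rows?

Base: (clean, d=0).
Iteration 1: edges from {clean} -> (build, d=1), (fetch, d=1), (index, d=1), (test, d=1).
Iteration 2: edges from {build,fetch,index,test} -> (compress, d=2), (package, d=2), (parse, d=2). [UNION drops 1 duplicate row(s)]
Iteration 3: edges from {compress,package,parse} -> (compress, d=3), (parse, d=3).
Iteration 4: no outgoing edges from {compress,parse}; recursion stops.
SUM(d) = 0 + 1 + 1 + 1 + 1 + 2 + 2 + 2 + 3 + 3 = 16.

16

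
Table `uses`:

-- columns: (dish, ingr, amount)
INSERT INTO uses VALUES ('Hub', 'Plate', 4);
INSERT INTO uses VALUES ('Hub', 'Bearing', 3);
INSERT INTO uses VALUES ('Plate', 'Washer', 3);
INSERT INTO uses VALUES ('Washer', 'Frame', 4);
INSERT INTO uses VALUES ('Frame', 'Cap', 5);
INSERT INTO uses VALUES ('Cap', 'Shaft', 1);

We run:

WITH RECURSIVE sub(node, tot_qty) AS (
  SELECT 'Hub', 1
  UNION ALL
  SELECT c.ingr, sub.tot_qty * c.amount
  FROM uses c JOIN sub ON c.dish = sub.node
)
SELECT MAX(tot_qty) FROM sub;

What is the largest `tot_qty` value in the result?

Base: (Hub, tot_qty=1).
Iteration 1: components of {Hub} -> Bearing = 1*3 = 3, Plate = 1*4 = 4.
Iteration 2: components of {Bearing,Plate} -> Washer = 4*3 = 12.
Iteration 3: components of {Washer} -> Frame = 12*4 = 48.
Iteration 4: components of {Frame} -> Cap = 48*5 = 240.
Iteration 5: components of {Cap} -> Shaft = 240*1 = 240.
Iteration 6: no further components; recursion stops.
tot_qty values: 1, 4, 3, 12, 48, 240, 240; the maximum is 240.

240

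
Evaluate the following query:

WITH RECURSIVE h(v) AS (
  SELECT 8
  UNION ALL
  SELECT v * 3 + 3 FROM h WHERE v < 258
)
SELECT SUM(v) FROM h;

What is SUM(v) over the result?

1142

Base: v=8.
Iteration 1: 8 < 258 holds -> v = 8 * 3 + 3 = 27.
Iteration 2: 27 < 258 holds -> v = 27 * 3 + 3 = 84.
Iteration 3: 84 < 258 holds -> v = 84 * 3 + 3 = 255.
Iteration 4: 255 < 258 holds -> v = 255 * 3 + 3 = 768.
Iteration 5: 768 < 258 fails; recursion stops.
SUM(v) = 8 + 27 + 84 + 255 + 768 = 1142.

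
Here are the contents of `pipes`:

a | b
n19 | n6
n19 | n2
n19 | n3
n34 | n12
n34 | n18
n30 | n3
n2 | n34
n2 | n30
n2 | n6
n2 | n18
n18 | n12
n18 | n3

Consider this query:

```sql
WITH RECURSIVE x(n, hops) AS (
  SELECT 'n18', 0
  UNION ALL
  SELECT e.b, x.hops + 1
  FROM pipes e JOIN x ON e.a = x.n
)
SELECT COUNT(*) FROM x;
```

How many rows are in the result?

3

Base: (n18, hops=0).
Iteration 1: edges from {n18} -> (n12, hops=1), (n3, hops=1).
Iteration 2: no outgoing edges from {n12,n3}; recursion stops.
Total rows emitted: 3.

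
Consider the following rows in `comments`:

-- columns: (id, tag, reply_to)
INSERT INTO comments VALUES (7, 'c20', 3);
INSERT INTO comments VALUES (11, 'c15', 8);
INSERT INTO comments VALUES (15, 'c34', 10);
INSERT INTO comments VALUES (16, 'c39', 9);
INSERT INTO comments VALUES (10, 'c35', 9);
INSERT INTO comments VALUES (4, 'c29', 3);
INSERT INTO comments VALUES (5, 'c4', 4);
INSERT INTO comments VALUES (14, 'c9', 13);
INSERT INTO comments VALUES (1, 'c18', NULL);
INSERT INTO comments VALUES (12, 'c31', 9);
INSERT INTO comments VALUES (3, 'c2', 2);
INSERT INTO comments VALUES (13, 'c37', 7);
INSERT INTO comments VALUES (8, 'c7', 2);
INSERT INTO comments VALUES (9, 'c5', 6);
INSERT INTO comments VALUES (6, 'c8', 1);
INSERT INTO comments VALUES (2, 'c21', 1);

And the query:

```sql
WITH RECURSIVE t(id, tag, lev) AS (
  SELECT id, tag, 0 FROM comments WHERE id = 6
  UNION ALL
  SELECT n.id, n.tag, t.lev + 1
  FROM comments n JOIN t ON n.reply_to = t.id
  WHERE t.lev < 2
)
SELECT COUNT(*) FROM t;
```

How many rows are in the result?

5

Base: id=6 (c8) at lev 0.
Iteration 1: rows with reply_to in {6} -> c5 (id 9, lev 1).
Iteration 2: rows with reply_to in {9} -> c35 (id 10, lev 2), c31 (id 12, lev 2), c39 (id 16, lev 2).
Iteration 3: lev < 2 fails for all current rows; recursion stops.
Total rows emitted: 5.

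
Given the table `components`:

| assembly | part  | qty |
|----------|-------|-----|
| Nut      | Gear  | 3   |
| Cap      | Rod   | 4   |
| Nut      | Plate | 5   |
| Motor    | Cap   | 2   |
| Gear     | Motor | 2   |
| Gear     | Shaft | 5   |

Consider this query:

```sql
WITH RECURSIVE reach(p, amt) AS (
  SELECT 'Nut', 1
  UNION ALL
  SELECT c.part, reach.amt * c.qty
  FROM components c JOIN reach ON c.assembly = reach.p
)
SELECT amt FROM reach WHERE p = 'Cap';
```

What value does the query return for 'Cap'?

Base: (Nut, amt=1).
Iteration 1: components of {Nut} -> Gear = 1*3 = 3, Plate = 1*5 = 5.
Iteration 2: components of {Gear,Plate} -> Motor = 3*2 = 6, Shaft = 3*5 = 15.
Iteration 3: components of {Motor,Shaft} -> Cap = 6*2 = 12.
Iteration 4: components of {Cap} -> Rod = 12*4 = 48.
Iteration 5: no further components; recursion stops.

12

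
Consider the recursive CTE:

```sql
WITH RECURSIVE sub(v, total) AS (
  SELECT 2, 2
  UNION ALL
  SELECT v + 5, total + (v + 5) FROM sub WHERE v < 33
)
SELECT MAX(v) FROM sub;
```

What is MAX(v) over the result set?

Base: v=2, total=2.
Iteration 1: 2 < 33 holds -> v = 2 + 5 = 7, total = 2 + 7 = 9.
Iteration 2: 7 < 33 holds -> v = 7 + 5 = 12, total = 9 + 12 = 21.
Iteration 3: 12 < 33 holds -> v = 12 + 5 = 17, total = 21 + 17 = 38.
Iteration 4: 17 < 33 holds -> v = 17 + 5 = 22, total = 38 + 22 = 60.
Iteration 5: 22 < 33 holds -> v = 22 + 5 = 27, total = 60 + 27 = 87.
Iteration 6: 27 < 33 holds -> v = 27 + 5 = 32, total = 87 + 32 = 119.
Iteration 7: 32 < 33 holds -> v = 32 + 5 = 37, total = 119 + 37 = 156.
Iteration 8: 37 < 33 fails; recursion stops.
v values: 2, 7, 12, 17, 22, 27, 32, 37; the maximum is 37.

37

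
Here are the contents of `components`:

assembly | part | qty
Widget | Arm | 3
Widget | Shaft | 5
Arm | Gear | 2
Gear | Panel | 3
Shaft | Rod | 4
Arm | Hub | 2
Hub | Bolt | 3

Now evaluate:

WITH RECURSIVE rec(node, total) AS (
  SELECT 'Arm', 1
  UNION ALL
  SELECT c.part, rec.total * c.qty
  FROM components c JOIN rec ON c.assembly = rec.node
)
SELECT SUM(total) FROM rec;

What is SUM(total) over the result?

Base: (Arm, total=1).
Iteration 1: components of {Arm} -> Gear = 1*2 = 2, Hub = 1*2 = 2.
Iteration 2: components of {Gear,Hub} -> Bolt = 2*3 = 6, Panel = 2*3 = 6.
Iteration 3: no further components; recursion stops.
SUM(total) = 1 + 2 + 2 + 6 + 6 = 17.

17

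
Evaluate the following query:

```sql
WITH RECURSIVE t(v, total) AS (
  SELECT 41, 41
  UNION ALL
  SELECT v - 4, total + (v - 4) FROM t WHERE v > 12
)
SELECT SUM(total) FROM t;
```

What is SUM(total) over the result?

1365

Base: v=41, total=41.
Iteration 1: 41 > 12 holds -> v = 41 - 4 = 37, total = 41 + 37 = 78.
Iteration 2: 37 > 12 holds -> v = 37 - 4 = 33, total = 78 + 33 = 111.
Iteration 3: 33 > 12 holds -> v = 33 - 4 = 29, total = 111 + 29 = 140.
Iteration 4: 29 > 12 holds -> v = 29 - 4 = 25, total = 140 + 25 = 165.
Iteration 5: 25 > 12 holds -> v = 25 - 4 = 21, total = 165 + 21 = 186.
Iteration 6: 21 > 12 holds -> v = 21 - 4 = 17, total = 186 + 17 = 203.
Iteration 7: 17 > 12 holds -> v = 17 - 4 = 13, total = 203 + 13 = 216.
Iteration 8: 13 > 12 holds -> v = 13 - 4 = 9, total = 216 + 9 = 225.
Iteration 9: 9 > 12 fails; recursion stops.
SUM(total) = 41 + 78 + 111 + 140 + 165 + 186 + 203 + 216 + 225 = 1365.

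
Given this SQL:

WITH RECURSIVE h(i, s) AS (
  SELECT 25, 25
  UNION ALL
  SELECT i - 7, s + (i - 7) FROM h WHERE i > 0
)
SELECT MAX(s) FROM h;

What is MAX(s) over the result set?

Base: i=25, s=25.
Iteration 1: 25 > 0 holds -> i = 25 - 7 = 18, s = 25 + 18 = 43.
Iteration 2: 18 > 0 holds -> i = 18 - 7 = 11, s = 43 + 11 = 54.
Iteration 3: 11 > 0 holds -> i = 11 - 7 = 4, s = 54 + 4 = 58.
Iteration 4: 4 > 0 holds -> i = 4 - 7 = -3, s = 58 + -3 = 55.
Iteration 5: -3 > 0 fails; recursion stops.
s values: 25, 43, 54, 58, 55; the maximum is 58.

58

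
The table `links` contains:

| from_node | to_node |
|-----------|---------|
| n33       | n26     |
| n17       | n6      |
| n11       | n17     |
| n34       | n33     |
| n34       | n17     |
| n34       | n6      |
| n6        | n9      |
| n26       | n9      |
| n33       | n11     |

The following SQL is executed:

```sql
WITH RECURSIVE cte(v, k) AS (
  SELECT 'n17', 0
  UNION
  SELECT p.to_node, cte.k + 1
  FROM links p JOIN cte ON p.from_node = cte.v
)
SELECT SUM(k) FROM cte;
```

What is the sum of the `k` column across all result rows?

3

Base: (n17, k=0).
Iteration 1: edges from {n17} -> (n6, k=1).
Iteration 2: edges from {n6} -> (n9, k=2).
Iteration 3: no outgoing edges from {n9}; recursion stops.
SUM(k) = 0 + 1 + 2 = 3.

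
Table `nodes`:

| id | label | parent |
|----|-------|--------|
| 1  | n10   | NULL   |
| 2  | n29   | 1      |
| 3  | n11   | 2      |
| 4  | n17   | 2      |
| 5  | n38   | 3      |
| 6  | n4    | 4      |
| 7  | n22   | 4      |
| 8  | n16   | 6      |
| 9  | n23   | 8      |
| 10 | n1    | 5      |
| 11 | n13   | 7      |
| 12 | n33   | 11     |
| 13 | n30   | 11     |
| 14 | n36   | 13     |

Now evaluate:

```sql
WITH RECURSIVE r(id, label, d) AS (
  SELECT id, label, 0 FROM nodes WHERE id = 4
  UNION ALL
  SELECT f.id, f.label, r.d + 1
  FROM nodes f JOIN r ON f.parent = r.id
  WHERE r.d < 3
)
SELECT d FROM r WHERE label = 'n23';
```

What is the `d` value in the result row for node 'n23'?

3

Base: id=4 (n17) at d 0.
Iteration 1: rows with parent in {4} -> n4 (id 6, d 1), n22 (id 7, d 1).
Iteration 2: rows with parent in {6,7} -> n16 (id 8, d 2), n13 (id 11, d 2).
Iteration 3: rows with parent in {8,11} -> n23 (id 9, d 3), n33 (id 12, d 3), n30 (id 13, d 3).
Iteration 4: d < 3 fails for all current rows; recursion stops.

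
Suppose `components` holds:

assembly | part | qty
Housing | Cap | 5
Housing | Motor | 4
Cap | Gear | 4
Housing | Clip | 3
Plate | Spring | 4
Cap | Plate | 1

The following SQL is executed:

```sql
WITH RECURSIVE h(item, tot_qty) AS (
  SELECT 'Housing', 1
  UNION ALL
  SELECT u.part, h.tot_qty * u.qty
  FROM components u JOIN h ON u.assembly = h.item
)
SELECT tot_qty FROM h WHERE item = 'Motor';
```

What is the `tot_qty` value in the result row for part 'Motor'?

Base: (Housing, tot_qty=1).
Iteration 1: components of {Housing} -> Cap = 1*5 = 5, Clip = 1*3 = 3, Motor = 1*4 = 4.
Iteration 2: components of {Cap,Clip,Motor} -> Gear = 5*4 = 20, Plate = 5*1 = 5.
Iteration 3: components of {Gear,Plate} -> Spring = 5*4 = 20.
Iteration 4: no further components; recursion stops.

4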